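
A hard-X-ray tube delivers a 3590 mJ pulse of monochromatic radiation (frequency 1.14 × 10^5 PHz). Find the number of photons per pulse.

Per-photon energy: E = 7.554 × 10^-14 J (from frequency = 1.14 × 10^5 PHz).
N = E_total / E_photon = 3.59 J / 7.554 × 10^-14 J = 4.75 × 10^13.

4.75 × 10^13 photons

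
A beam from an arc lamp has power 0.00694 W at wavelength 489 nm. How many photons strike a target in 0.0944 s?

1.61e15 photons

Total energy: E_total = P·t = 0.00694 × 0.0944 = 6.551e-4 J.
Per-photon energy: E = 4.062e-19 J.
N = E_total / E_photon = 1.61e15.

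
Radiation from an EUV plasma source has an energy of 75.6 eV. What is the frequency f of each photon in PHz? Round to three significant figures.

18.3 PHz

Convert to SI: E = 75.6 eV = 1.2112 × 10^-17 J.
Since f = E/h for a photon, f = 1.828 × 10^16 Hz.
Converting to PHz: f = 18.28 PHz ≈ 18.3 PHz.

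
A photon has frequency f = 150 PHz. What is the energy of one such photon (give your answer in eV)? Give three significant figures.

(h = 6.62607015 × 10^-34 J·s, 1 eV = 1.602176634 × 10^-19 J.)
First convert: f = 150 PHz = 1.5 × 10^17 Hz.
Since E = hf for a photon, E = 9.939 × 10^-17 J.
Converting to eV: E = 620.4 eV ≈ 620 eV.

620 eV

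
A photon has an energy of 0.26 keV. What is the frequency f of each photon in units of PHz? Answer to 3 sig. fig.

First convert: E = 0.26 keV = 4.1657 × 10^-17 J.
For a photon f = E/h, so f = 6.287 × 10^16 Hz.
Converting to PHz: f = 62.87 PHz ≈ 62.9 PHz.

62.9 PHz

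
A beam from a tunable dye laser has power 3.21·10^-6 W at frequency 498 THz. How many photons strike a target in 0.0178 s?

1.73·10^11 photons

Total energy: E_total = P·t = 3.21·10^-6 × 0.0178 = 5.714·10^-8 J.
Per-photon energy: E = 3.300·10^-19 J.
N = E_total / E_photon = 1.73·10^11.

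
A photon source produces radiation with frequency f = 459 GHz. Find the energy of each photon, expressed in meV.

Take h = 6.62607015 × 10^-34 J·s, 1 eV = 1.602176634 × 10^-19 J.
First convert: f = 459 GHz = 4.59 × 10^11 Hz.
The photon relation is E = hf, giving E = 3.041 × 10^-22 J.
Converting to meV: E = 1.898 meV ≈ 1.90 meV.

1.90 meV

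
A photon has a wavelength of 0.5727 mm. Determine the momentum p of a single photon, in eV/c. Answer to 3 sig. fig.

2.16e-3 eV/c

Take h = 6.62607015e-34 J·s, c = 2.99792458e8 m/s, 1 eV = 1.602176634e-19 J.
In SI units: λ = 0.5727 mm = 5.727e-4 m.
The photon relation is p = h/λ, giving p = 1.157e-30 kg·m/s.
Converting to eV/c: p = 0.002165 eV/c ≈ 2.16e-3 eV/c.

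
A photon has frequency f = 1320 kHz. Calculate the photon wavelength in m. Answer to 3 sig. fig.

227 m

In SI units: f = 1320 kHz = 1.32e6 Hz.
Since λ = c/f for a photon, λ = 227.1 m.
So λ ≈ 227 m.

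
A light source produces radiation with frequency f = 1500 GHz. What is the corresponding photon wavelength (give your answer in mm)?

First convert: f = 1500 GHz = 1.50 × 10^12 Hz.
For a photon λ = c/f, so λ = 1.999 × 10^-4 m.
Converting to mm: λ = 0.1999 mm ≈ 0.200 mm.

0.200 mm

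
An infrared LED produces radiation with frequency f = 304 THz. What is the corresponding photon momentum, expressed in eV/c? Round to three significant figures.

(h = 6.62607015·10^-34 J·s, c = 2.99792458·10^8 m/s, 1 eV = 1.602176634·10^-19 J.)
In SI units: f = 304 THz = 3.04·10^14 Hz.
The photon relation is p = hf/c, giving p = 6.719·10^-28 kg·m/s.
Converting to eV/c: p = 1.257 eV/c ≈ 1.26 eV/c.

1.26 eV/c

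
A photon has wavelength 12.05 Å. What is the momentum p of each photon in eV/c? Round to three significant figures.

1030 eV/c

Take h = 6.62607015e-34 J·s, c = 2.99792458e8 m/s, 1 eV = 1.602176634e-19 J.
In SI units: λ = 12.05 Å = 1.205e-9 m.
Apply p = h/λ: p = 5.499e-25 kg·m/s.
Converting to eV/c: p = 1029 eV/c ≈ 1030 eV/c.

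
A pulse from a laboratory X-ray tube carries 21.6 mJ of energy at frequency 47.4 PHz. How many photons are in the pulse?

Per-photon energy: E = 3.141 × 10^-17 J (from frequency = 47.4 PHz).
N = E_total / E_photon = 0.0216 J / 3.141 × 10^-17 J = 6.88 × 10^14.

6.88 × 10^14 photons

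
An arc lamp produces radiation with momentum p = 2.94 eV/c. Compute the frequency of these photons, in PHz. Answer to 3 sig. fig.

0.711 PHz

(h = 6.62607015 × 10^-34 J·s, c = 2.99792458 × 10^8 m/s, 1 eV = 1.602176634 × 10^-19 J.)
In SI units: p = 2.94 eV/c = 1.5712 × 10^-27 kg·m/s.
Since f = pc/h for a photon, f = 7.109 × 10^14 Hz.
Converting to PHz: f = 0.7109 PHz ≈ 0.711 PHz.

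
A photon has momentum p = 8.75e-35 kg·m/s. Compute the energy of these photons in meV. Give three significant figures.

1.64e-4 meV

(c = 2.99792458e8 m/s, 1 eV = 1.602176634e-19 J.)
Apply E = pc: E = 2.623e-26 J.
Converting to meV: E = 1.637e-4 meV ≈ 1.64e-4 meV.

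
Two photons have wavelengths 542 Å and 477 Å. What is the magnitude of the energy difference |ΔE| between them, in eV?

Using E = hc/λ: E₁ = 3.665e-18 J, E₂ = 4.164e-18 J.
|ΔE| = |3.665e-18 − 4.164e-18| = 4.99e-19 J = 3.12 eV.

3.12 eV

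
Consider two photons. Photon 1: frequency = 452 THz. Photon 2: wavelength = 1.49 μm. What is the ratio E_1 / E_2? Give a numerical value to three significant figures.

E_1 = 2.995 × 10^-19 J (from frequency = 452 THz, via E = hf).
E_2 = 1.333 × 10^-19 J (from wavelength = 1.49 μm, via E = hc/λ).
Ratio = 2.995 × 10^-19 / 1.333 × 10^-19 = 2.25.

2.25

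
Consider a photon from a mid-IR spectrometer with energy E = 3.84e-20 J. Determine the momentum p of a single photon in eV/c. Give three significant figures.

Use c = 2.99792458e8 m/s, 1 eV = 1.602176634e-19 J.
The photon relation is p = E/c, giving p = 1.281e-28 kg·m/s.
Converting to eV/c: p = 0.2397 eV/c ≈ 0.240 eV/c.

0.240 eV/c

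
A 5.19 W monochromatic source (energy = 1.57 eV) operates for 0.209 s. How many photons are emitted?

Total energy: E_total = P·t = 5.19 × 0.209 = 1.085 J.
Per-photon energy: E = 2.515e-19 J.
N = E_total / E_photon = 4.31e18.

4.31e18 photons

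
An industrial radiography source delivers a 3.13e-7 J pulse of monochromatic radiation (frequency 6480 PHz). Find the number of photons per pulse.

Per-photon energy: E = 4.294e-15 J (from frequency = 6480 PHz).
N = E_total / E_photon = 3.13e-7 J / 4.294e-15 J = 7.29e7.

7.29e7 photons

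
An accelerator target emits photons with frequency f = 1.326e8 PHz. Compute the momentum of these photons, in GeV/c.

0.548 GeV/c

First convert: f = 1.326e8 PHz = 1.326e23 Hz.
The photon relation is p = hf/c, giving p = 2.931e-19 kg·m/s.
Converting to GeV/c: p = 0.5484 GeV/c ≈ 0.548 GeV/c.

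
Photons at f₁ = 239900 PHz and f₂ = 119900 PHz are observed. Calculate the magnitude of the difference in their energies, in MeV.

0.496 MeV

Using E = hf: E₁ = 1.5896e-13 J, E₂ = 7.9447e-14 J.
|ΔE| = |1.5896e-13 − 7.9447e-14| = 7.95e-14 J = 0.496 MeV.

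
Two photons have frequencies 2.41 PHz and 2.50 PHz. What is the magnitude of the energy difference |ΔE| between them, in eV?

Using E = hf: E₁ = 1.597e-18 J, E₂ = 1.657e-18 J.
|ΔE| = |1.597e-18 − 1.657e-18| = 5.96e-20 J = 0.372 eV.

0.372 eV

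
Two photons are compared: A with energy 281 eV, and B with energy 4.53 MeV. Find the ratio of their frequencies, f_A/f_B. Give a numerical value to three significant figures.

6.20 × 10^-5

f_A = 6.795 × 10^16 Hz (from energy = 281 eV, via f = E/h).
f_B = 1.095 × 10^21 Hz (from energy = 4.53 MeV, via f = E/h).
Ratio = 6.795 × 10^16 / 1.095 × 10^21 = 6.20 × 10^-5.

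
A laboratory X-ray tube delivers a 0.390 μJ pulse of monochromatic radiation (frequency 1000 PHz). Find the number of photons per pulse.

5.89 × 10^8 photons

Per-photon energy: E = 6.626 × 10^-16 J (from frequency = 1000 PHz).
N = E_total / E_photon = 3.90 × 10^-7 J / 6.626 × 10^-16 J = 5.89 × 10^8.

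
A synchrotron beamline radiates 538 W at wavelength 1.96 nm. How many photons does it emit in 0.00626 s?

3.32 × 10^16 photons

Total energy: E_total = P·t = 538 × 0.00626 = 3.368 J.
Per-photon energy: E = 1.013 × 10^-16 J.
N = E_total / E_photon = 3.32 × 10^16.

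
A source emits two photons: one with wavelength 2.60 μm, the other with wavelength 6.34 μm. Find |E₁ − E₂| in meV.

281 meV

Using E = hc/λ: E₁ = 7.640e-20 J, E₂ = 3.133e-20 J.
|ΔE| = |7.640e-20 − 3.133e-20| = 4.51e-20 J = 281 meV.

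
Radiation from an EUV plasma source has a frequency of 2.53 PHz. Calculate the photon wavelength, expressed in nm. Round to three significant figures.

118 nm

Take c = 2.99792458e8 m/s.
Convert to SI: f = 2.53 PHz = 2.53e15 Hz.
The photon relation is λ = c/f, giving λ = 1.185e-7 m.
Converting to nm: λ = 118.5 nm ≈ 118 nm.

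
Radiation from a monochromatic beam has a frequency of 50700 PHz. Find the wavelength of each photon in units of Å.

0.0591 Å

First convert: f = 50700 PHz = 5.07e19 Hz.
For a photon λ = c/f, so λ = 5.913e-12 m.
Converting to Å: λ = 0.05913 Å ≈ 0.0591 Å.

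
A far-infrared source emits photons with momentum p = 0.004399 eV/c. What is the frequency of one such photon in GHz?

1060 GHz

First convert: p = 0.004399 eV/c = 2.3510 × 10^-30 kg·m/s.
The photon relation is f = pc/h, giving f = 1.064 × 10^12 Hz.
Converting to GHz: f = 1064 GHz ≈ 1060 GHz.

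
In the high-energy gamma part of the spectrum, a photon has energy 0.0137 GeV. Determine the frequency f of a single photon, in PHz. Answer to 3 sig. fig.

3.31 × 10^6 PHz

(h = 6.62607015 × 10^-34 J·s, 1 eV = 1.602176634 × 10^-19 J.)
In SI units: E = 0.0137 GeV = 2.1950 × 10^-12 J.
The photon relation is f = E/h, giving f = 3.313 × 10^21 Hz.
Converting to PHz: f = 3.313 × 10^6 PHz ≈ 3.31 × 10^6 PHz.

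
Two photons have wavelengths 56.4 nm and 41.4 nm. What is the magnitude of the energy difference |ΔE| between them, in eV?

7.96 eV

Using E = hc/λ: E₁ = 3.522 × 10^-18 J, E₂ = 4.798 × 10^-18 J.
|ΔE| = |3.522 × 10^-18 − 4.798 × 10^-18| = 1.28 × 10^-18 J = 7.96 eV.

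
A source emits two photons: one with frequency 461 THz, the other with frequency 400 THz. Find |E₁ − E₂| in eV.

Using E = hf: E₁ = 3.055·10^-19 J, E₂ = 2.650·10^-19 J.
|ΔE| = |3.055·10^-19 − 2.650·10^-19| = 4.04·10^-20 J = 0.252 eV.

0.252 eV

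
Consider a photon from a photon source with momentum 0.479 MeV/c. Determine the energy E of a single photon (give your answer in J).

First convert: p = 0.479 MeV/c = 2.5599·10^-22 kg·m/s.
Since E = pc for a photon, E = 7.674·10^-14 J.
So E ≈ 7.67·10^-14 J.

7.67·10^-14 J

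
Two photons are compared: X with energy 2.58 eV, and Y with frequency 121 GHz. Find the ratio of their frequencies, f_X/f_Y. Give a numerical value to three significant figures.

5160

f_X = 6.238·10^14 Hz (from energy = 2.58 eV, via f = E/h).
f_Y = 1.210·10^11 Hz (from frequency = 121 GHz, via f given directly).
Ratio = 6.238·10^14 / 1.210·10^11 = 5160.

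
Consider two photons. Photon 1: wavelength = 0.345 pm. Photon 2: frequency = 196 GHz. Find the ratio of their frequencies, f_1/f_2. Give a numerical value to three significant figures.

f_1 = 8.690e20 Hz (from wavelength = 0.345 pm, via f = c/λ).
f_2 = 1.960e11 Hz (from frequency = 196 GHz, via f given directly).
Ratio = 8.690e20 / 1.960e11 = 4.43e9.

4.43e9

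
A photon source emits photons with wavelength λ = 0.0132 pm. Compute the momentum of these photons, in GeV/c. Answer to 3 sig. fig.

First convert: λ = 0.0132 pm = 1.32 × 10^-14 m.
Apply p = h/λ: p = 5.020 × 10^-20 kg·m/s.
Converting to GeV/c: p = 0.09393 GeV/c ≈ 0.0939 GeV/c.

0.0939 GeV/c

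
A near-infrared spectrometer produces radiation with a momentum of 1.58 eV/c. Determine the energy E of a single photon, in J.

2.53e-19 J

Convert to SI: p = 1.58 eV/c = 8.4440e-28 kg·m/s.
The photon relation is E = pc, giving E = 2.531e-19 J.
So E ≈ 2.53e-19 J.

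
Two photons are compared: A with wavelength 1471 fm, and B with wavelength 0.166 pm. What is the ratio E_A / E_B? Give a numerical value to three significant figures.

E_A = 1.350 × 10^-13 J (from wavelength = 1471 fm, via E = hc/λ).
E_B = 1.197 × 10^-12 J (from wavelength = 0.166 pm, via E = hc/λ).
Ratio = 1.350 × 10^-13 / 1.197 × 10^-12 = 0.113.

0.113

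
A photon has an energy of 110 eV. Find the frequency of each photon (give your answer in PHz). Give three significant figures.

Take h = 6.62607015·10^-34 J·s, 1 eV = 1.602176634·10^-19 J.
In SI units: E = 110 eV = 1.7624·10^-17 J.
Apply f = E/h: f = 2.660·10^16 Hz.
Converting to PHz: f = 26.60 PHz ≈ 26.6 PHz.

26.6 PHz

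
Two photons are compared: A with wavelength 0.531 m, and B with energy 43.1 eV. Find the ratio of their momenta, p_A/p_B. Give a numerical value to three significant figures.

5.42 × 10^-8

p_A = 1.248 × 10^-33 kg·m/s (from wavelength = 0.531 m, via p = h/λ).
p_B = 2.303 × 10^-26 kg·m/s (from energy = 43.1 eV, via p = E/c).
Ratio = 1.248 × 10^-33 / 2.303 × 10^-26 = 5.42 × 10^-8.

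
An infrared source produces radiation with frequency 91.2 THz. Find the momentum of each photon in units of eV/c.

0.377 eV/c

(h = 6.62607015 × 10^-34 J·s, c = 2.99792458 × 10^8 m/s, 1 eV = 1.602176634 × 10^-19 J.)
In SI units: f = 91.2 THz = 9.12 × 10^13 Hz.
Since p = hf/c for a photon, p = 2.016 × 10^-28 kg·m/s.
Converting to eV/c: p = 0.3772 eV/c ≈ 0.377 eV/c.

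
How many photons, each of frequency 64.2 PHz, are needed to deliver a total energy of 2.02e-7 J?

4.75e9 photons

Per-photon energy: E = 4.254e-17 J (from frequency = 64.2 PHz).
N = E_total / E_photon = 2.02e-7 J / 4.254e-17 J = 4.75e9.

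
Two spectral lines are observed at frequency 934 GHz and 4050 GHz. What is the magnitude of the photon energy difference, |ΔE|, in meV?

12.9 meV

Using E = hf: E₁ = 6.189e-22 J, E₂ = 2.684e-21 J.
|ΔE| = |6.189e-22 − 2.684e-21| = 2.06e-21 J = 12.9 meV.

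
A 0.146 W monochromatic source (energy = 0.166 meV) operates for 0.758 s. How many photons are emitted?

4.16e21 photons

Total energy: E_total = P·t = 0.146 × 0.758 = 0.1107 J.
Per-photon energy: E = 2.660e-23 J.
N = E_total / E_photon = 4.16e21.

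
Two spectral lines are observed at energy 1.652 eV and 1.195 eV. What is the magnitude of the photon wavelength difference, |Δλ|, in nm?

287 nm

Using λ = hc/E: λ₁ = 7.5051 × 10^-7 m, λ₂ = 1.0375 × 10^-6 m.
|Δλ| = |7.5051 × 10^-7 − 1.0375 × 10^-6| = 2.87 × 10^-7 m = 287 nm.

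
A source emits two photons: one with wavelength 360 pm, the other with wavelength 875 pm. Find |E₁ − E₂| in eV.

2030 eV

Using E = hc/λ: E₁ = 5.518e-16 J, E₂ = 2.270e-16 J.
|ΔE| = |5.518e-16 − 2.270e-16| = 3.25e-16 J = 2030 eV.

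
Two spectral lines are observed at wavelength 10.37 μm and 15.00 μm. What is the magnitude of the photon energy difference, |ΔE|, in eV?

Using E = hc/λ: E₁ = 1.9156 × 10^-20 J, E₂ = 1.3243 × 10^-20 J.
|ΔE| = |1.9156 × 10^-20 − 1.3243 × 10^-20| = 5.91 × 10^-21 J = 0.0369 eV.

0.0369 eV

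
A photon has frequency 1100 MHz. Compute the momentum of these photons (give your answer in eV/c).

4.55·10^-6 eV/c

In SI units: f = 1100 MHz = 1.10·10^9 Hz.
Since p = hf/c for a photon, p = 2.431·10^-33 kg·m/s.
Converting to eV/c: p = 4.549·10^-6 eV/c ≈ 4.55·10^-6 eV/c.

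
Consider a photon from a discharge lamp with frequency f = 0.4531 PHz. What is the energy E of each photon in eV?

1.87 eV

In SI units: f = 0.4531 PHz = 4.531 × 10^14 Hz.
For a photon E = hf, so E = 3.002 × 10^-19 J.
Converting to eV: E = 1.874 eV ≈ 1.87 eV.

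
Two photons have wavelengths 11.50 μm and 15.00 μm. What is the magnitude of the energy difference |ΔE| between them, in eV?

0.0252 eV

Using E = hc/λ: E₁ = 1.7273 × 10^-20 J, E₂ = 1.3243 × 10^-20 J.
|ΔE| = |1.7273 × 10^-20 − 1.3243 × 10^-20| = 4.03 × 10^-21 J = 0.0252 eV.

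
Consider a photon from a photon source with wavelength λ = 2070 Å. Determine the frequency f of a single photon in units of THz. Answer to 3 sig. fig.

1450 THz

Take c = 2.99792458 × 10^8 m/s.
In SI units: λ = 2070 Å = 2.07 × 10^-7 m.
Apply f = c/λ: f = 1.448 × 10^15 Hz.
Converting to THz: f = 1448 THz ≈ 1450 THz.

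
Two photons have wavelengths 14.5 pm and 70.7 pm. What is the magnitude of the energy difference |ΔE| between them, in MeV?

0.0680 MeV

Using E = hc/λ: E₁ = 1.370e-14 J, E₂ = 2.810e-15 J.
|ΔE| = |1.370e-14 − 2.810e-15| = 1.09e-14 J = 0.0680 MeV.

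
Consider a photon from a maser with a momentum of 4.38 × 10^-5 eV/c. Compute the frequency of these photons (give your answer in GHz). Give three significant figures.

Use h = 6.62607015 × 10^-34 J·s, c = 2.99792458 × 10^8 m/s, 1 eV = 1.602176634 × 10^-19 J.
In SI units: p = 4.38 × 10^-5 eV/c = 2.3408 × 10^-32 kg·m/s.
The photon relation is f = pc/h, giving f = 1.059 × 10^10 Hz.
Converting to GHz: f = 10.59 GHz ≈ 10.6 GHz.

10.6 GHz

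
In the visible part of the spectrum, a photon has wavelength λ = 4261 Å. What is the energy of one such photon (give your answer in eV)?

2.91 eV

In SI units: λ = 4261 Å = 4.261·10^-7 m.
The photon relation is E = hc/λ, giving E = 4.662·10^-19 J.
Converting to eV: E = 2.910 eV ≈ 2.91 eV.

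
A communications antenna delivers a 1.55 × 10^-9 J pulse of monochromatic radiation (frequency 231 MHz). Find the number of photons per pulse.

Per-photon energy: E = 1.531 × 10^-25 J (from frequency = 231 MHz).
N = E_total / E_photon = 1.55 × 10^-9 J / 1.531 × 10^-25 J = 1.01 × 10^16.

1.01 × 10^16 photons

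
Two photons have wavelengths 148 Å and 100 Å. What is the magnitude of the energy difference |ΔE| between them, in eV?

40.2 eV

Using E = hc/λ: E₁ = 1.342e-17 J, E₂ = 1.986e-17 J.
|ΔE| = |1.342e-17 − 1.986e-17| = 6.44e-18 J = 40.2 eV.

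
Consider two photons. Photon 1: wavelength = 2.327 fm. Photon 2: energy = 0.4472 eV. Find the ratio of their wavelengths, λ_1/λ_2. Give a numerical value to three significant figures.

8.39·10^-10

λ_1 = 2.327·10^-15 m (from wavelength = 2.327 fm, via λ given directly).
λ_2 = 2.772·10^-6 m (from energy = 0.4472 eV, via λ = hc/E).
Ratio = 2.327·10^-15 / 2.772·10^-6 = 8.39·10^-10.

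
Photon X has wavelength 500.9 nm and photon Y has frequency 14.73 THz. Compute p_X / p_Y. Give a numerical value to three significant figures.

40.6

p_X = 1.323 × 10^-27 kg·m/s (from wavelength = 500.9 nm, via p = h/λ).
p_Y = 3.256 × 10^-29 kg·m/s (from frequency = 14.73 THz, via p = hf/c).
Ratio = 1.323 × 10^-27 / 3.256 × 10^-29 = 40.6.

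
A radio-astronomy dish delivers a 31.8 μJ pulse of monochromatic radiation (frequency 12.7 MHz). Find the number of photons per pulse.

Per-photon energy: E = 8.415·10^-27 J (from frequency = 12.7 MHz).
N = E_total / E_photon = 3.18·10^-5 J / 8.415·10^-27 J = 3.78·10^21.

3.78·10^21 photons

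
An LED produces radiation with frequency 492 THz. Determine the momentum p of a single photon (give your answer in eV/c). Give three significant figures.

2.03 eV/c

Use h = 6.62607015e-34 J·s, c = 2.99792458e8 m/s, 1 eV = 1.602176634e-19 J.
First convert: f = 492 THz = 4.92e14 Hz.
Since p = hf/c for a photon, p = 1.087e-27 kg·m/s.
Converting to eV/c: p = 2.035 eV/c ≈ 2.03 eV/c.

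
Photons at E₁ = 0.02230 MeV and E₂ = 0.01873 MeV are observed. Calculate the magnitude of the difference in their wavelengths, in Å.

Using λ = hc/E: λ₁ = 5.5598·10^-11 m, λ₂ = 6.6196·10^-11 m.
|Δλ| = |5.5598·10^-11 − 6.6196·10^-11| = 1.06·10^-11 m = 0.106 Å.

0.106 Å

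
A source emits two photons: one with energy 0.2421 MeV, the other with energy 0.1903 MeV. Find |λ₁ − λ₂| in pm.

1.39 pm

Using λ = hc/E: λ₁ = 5.1212e-12 m, λ₂ = 6.5152e-12 m.
|Δλ| = |5.1212e-12 − 6.5152e-12| = 1.39e-12 m = 1.39 pm.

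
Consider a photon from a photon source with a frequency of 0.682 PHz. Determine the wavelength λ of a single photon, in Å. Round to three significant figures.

4400 Å

First convert: f = 0.682 PHz = 6.82e14 Hz.
Apply λ = c/f: λ = 4.396e-7 m.
Converting to Å: λ = 4396 Å ≈ 4400 Å.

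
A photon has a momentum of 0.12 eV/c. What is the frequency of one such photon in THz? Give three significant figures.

29.0 THz

First convert: p = 0.12 eV/c = 6.4131·10^-29 kg·m/s.
For a photon f = pc/h, so f = 2.902·10^13 Hz.
Converting to THz: f = 29.02 THz ≈ 29.0 THz.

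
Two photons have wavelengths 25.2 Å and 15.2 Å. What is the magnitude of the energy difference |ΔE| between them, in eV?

324 eV

Using E = hc/λ: E₁ = 7.883 × 10^-17 J, E₂ = 1.307 × 10^-16 J.
|ΔE| = |7.883 × 10^-17 − 1.307 × 10^-16| = 5.19 × 10^-17 J = 324 eV.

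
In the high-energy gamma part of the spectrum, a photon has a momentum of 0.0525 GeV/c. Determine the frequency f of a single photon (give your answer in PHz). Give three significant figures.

1.27e7 PHz

(h = 6.62607015e-34 J·s, c = 2.99792458e8 m/s, 1 eV = 1.602176634e-19 J.)
In SI units: p = 0.0525 GeV/c = 2.8058e-20 kg·m/s.
Since f = pc/h for a photon, f = 1.269e22 Hz.
Converting to PHz: f = 1.269e7 PHz ≈ 1.27e7 PHz.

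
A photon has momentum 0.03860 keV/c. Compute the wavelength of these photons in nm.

32.1 nm

First convert: p = 0.03860 keV/c = 2.0629 × 10^-26 kg·m/s.
Apply λ = h/p: λ = 3.212 × 10^-8 m.
Converting to nm: λ = 32.12 nm ≈ 32.1 nm.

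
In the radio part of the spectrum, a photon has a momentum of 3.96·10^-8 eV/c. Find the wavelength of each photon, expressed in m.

Use h = 6.62607015·10^-34 J·s, c = 2.99792458·10^8 m/s, 1 eV = 1.602176634·10^-19 J.
Convert to SI: p = 3.96·10^-8 eV/c = 2.1163·10^-35 kg·m/s.
The photon relation is λ = h/p, giving λ = 31.31 m.
So λ ≈ 31.3 m.

31.3 m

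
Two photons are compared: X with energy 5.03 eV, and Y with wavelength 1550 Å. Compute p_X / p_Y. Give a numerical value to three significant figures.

0.629

p_X = 2.688 × 10^-27 kg·m/s (from energy = 5.03 eV, via p = E/c).
p_Y = 4.275 × 10^-27 kg·m/s (from wavelength = 1550 Å, via p = h/λ).
Ratio = 2.688 × 10^-27 / 4.275 × 10^-27 = 0.629.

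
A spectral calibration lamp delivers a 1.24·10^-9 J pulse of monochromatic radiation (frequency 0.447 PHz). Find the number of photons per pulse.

Per-photon energy: E = 2.962·10^-19 J (from frequency = 0.447 PHz).
N = E_total / E_photon = 1.24·10^-9 J / 2.962·10^-19 J = 4.19·10^9.

4.19·10^9 photons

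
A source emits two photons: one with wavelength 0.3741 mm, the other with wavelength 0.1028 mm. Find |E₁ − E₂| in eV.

8.75 × 10^-3 eV

Using E = hc/λ: E₁ = 5.3099 × 10^-22 J, E₂ = 1.9323 × 10^-21 J.
|ΔE| = |5.3099 × 10^-22 − 1.9323 × 10^-21| = 1.40 × 10^-21 J = 8.75 × 10^-3 eV.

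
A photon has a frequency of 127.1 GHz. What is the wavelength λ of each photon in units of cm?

Take c = 2.99792458e8 m/s.
Convert to SI: f = 127.1 GHz = 1.271e11 Hz.
The photon relation is λ = c/f, giving λ = 0.002359 m.
Converting to cm: λ = 0.2359 cm ≈ 0.236 cm.

0.236 cm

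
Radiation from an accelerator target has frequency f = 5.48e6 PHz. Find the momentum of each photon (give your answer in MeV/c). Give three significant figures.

22.7 MeV/c

(h = 6.62607015e-34 J·s, c = 2.99792458e8 m/s, 1 eV = 1.602176634e-19 J.)
In SI units: f = 5.48e6 PHz = 5.48e21 Hz.
Since p = hf/c for a photon, p = 1.211e-20 kg·m/s.
Converting to MeV/c: p = 22.66 MeV/c ≈ 22.7 MeV/c.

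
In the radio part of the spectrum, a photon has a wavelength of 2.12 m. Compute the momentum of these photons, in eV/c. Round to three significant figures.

Use h = 6.62607015 × 10^-34 J·s, c = 2.99792458 × 10^8 m/s, 1 eV = 1.602176634 × 10^-19 J.
For a photon p = h/λ, so p = 3.126 × 10^-34 kg·m/s.
Converting to eV/c: p = 5.848 × 10^-7 eV/c ≈ 5.85 × 10^-7 eV/c.

5.85 × 10^-7 eV/c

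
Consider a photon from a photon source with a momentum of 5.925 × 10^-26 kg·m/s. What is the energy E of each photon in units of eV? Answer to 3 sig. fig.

111 eV

Apply E = pc: E = 1.776 × 10^-17 J.
Converting to eV: E = 110.9 eV ≈ 111 eV.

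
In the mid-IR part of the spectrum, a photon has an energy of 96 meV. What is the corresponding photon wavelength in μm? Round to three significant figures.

Take h = 6.62607015e-34 J·s, c = 2.99792458e8 m/s, 1 eV = 1.602176634e-19 J.
In SI units: E = 96 meV = 1.5381e-20 J.
The photon relation is λ = hc/E, giving λ = 1.292e-5 m.
Converting to μm: λ = 12.92 μm ≈ 12.9 μm.

12.9 μm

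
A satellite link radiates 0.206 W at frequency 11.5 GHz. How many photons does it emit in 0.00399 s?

1.08e20 photons

Total energy: E_total = P·t = 0.206 × 0.00399 = 8.219e-4 J.
Per-photon energy: E = 7.620e-24 J.
N = E_total / E_photon = 1.08e20.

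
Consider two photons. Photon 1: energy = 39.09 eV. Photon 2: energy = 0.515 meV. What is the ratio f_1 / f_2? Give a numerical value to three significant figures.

7.59e4

f_1 = 9.452e15 Hz (from energy = 39.09 eV, via f = E/h).
f_2 = 1.245e11 Hz (from energy = 0.515 meV, via f = E/h).
Ratio = 9.452e15 / 1.245e11 = 7.59e4.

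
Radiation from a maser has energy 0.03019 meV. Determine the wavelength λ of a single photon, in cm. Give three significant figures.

4.11 cm

Convert to SI: E = 0.03019 meV = 4.8370e-24 J.
For a photon λ = hc/E, so λ = 0.04107 m.
Converting to cm: λ = 4.107 cm ≈ 4.11 cm.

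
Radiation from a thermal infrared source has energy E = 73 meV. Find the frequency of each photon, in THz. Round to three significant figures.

Use h = 6.62607015e-34 J·s, 1 eV = 1.602176634e-19 J.
First convert: E = 73 meV = 1.1696e-20 J.
The photon relation is f = E/h, giving f = 1.765e13 Hz.
Converting to THz: f = 17.65 THz ≈ 17.7 THz.

17.7 THz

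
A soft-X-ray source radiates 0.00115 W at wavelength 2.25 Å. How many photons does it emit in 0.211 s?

2.75e11 photons

Total energy: E_total = P·t = 0.00115 × 0.211 = 2.426e-4 J.
Per-photon energy: E = 8.829e-16 J.
N = E_total / E_photon = 2.75e11.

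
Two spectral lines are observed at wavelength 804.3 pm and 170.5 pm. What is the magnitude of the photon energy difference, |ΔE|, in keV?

5.73 keV

Using E = hc/λ: E₁ = 2.4698e-16 J, E₂ = 1.1651e-15 J.
|ΔE| = |2.4698e-16 − 1.1651e-15| = 9.18e-16 J = 5.73 keV.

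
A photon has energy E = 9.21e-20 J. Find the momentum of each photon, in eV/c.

0.575 eV/c

Apply p = E/c: p = 3.072e-28 kg·m/s.
Converting to eV/c: p = 0.5748 eV/c ≈ 0.575 eV/c.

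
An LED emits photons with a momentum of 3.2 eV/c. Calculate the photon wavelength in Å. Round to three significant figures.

3870 Å

(h = 6.62607015e-34 J·s, c = 2.99792458e8 m/s, 1 eV = 1.602176634e-19 J.)
In SI units: p = 3.2 eV/c = 1.7102e-27 kg·m/s.
Apply λ = h/p: λ = 3.875e-7 m.
Converting to Å: λ = 3875 Å ≈ 3870 Å.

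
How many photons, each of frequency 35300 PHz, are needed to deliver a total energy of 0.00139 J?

Per-photon energy: E = 2.339 × 10^-14 J (from frequency = 35300 PHz).
N = E_total / E_photon = 0.00139 J / 2.339 × 10^-14 J = 5.94 × 10^10.

5.94 × 10^10 photons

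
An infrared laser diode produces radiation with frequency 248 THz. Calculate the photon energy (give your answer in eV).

1.03 eV

Convert to SI: f = 248 THz = 2.48e14 Hz.
The photon relation is E = hf, giving E = 1.643e-19 J.
Converting to eV: E = 1.026 eV ≈ 1.03 eV.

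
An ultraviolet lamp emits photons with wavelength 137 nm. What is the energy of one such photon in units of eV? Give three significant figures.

9.05 eV

First convert: λ = 137 nm = 1.37 × 10^-7 m.
Apply E = hc/λ: E = 1.450 × 10^-18 J.
Converting to eV: E = 9.050 eV ≈ 9.05 eV.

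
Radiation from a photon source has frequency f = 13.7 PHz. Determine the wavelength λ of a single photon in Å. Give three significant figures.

219 Å

First convert: f = 13.7 PHz = 1.37·10^16 Hz.
Since λ = c/f for a photon, λ = 2.188·10^-8 m.
Converting to Å: λ = 218.8 Å ≈ 219 Å.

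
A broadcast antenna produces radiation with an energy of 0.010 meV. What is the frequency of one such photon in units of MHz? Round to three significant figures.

In SI units: E = 0.010 meV = 1.6022e-24 J.
Since f = E/h for a photon, f = 2.418e9 Hz.
Converting to MHz: f = 2418 MHz ≈ 2420 MHz.

2420 MHz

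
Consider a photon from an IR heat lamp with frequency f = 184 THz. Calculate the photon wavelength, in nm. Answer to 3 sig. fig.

(c = 2.99792458e8 m/s.)
Convert to SI: f = 184 THz = 1.84e14 Hz.
For a photon λ = c/f, so λ = 1.629e-6 m.
Converting to nm: λ = 1629 nm ≈ 1630 nm.

1630 nm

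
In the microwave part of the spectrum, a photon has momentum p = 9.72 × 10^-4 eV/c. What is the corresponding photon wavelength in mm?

1.28 mm

First convert: p = 9.72 × 10^-4 eV/c = 5.1946 × 10^-31 kg·m/s.
For a photon λ = h/p, so λ = 0.001276 m.
Converting to mm: λ = 1.276 mm ≈ 1.28 mm.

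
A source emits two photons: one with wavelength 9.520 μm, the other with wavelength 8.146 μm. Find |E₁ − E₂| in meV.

Using E = hc/λ: E₁ = 2.0866 × 10^-20 J, E₂ = 2.4386 × 10^-20 J.
|ΔE| = |2.0866 × 10^-20 − 2.4386 × 10^-20| = 3.52 × 10^-21 J = 22.0 meV.

22.0 meV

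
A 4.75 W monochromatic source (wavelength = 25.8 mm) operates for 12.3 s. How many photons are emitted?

Total energy: E_total = P·t = 4.75 × 12.3 = 58.43 J.
Per-photon energy: E = 7.699·10^-24 J.
N = E_total / E_photon = 7.59·10^24.

7.59·10^24 photons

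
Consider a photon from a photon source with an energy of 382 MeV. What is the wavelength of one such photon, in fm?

3.25 fm

First convert: E = 382 MeV = 6.1203e-11 J.
Apply λ = hc/E: λ = 3.246e-15 m.
Converting to fm: λ = 3.246 fm ≈ 3.25 fm.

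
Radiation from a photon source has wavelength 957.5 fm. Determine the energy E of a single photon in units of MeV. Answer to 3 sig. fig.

1.29 MeV

(h = 6.62607015 × 10^-34 J·s, c = 2.99792458 × 10^8 m/s, 1 eV = 1.602176634 × 10^-19 J.)
In SI units: λ = 957.5 fm = 9.575 × 10^-13 m.
For a photon E = hc/λ, so E = 2.075 × 10^-13 J.
Converting to MeV: E = 1.295 MeV ≈ 1.29 MeV.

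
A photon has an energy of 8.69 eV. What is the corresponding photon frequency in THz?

First convert: E = 8.69 eV = 1.3923e-18 J.
Since f = E/h for a photon, f = 2.101e15 Hz.
Converting to THz: f = 2101 THz ≈ 2100 THz.

2100 THz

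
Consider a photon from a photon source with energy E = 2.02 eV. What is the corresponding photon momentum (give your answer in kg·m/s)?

1.08e-27 kg·m/s

Take c = 2.99792458e8 m/s, 1 eV = 1.602176634e-19 J.
Convert to SI: E = 2.02 eV = 3.2364e-19 J.
Since p = E/c for a photon, p = 1.080e-27 kg·m/s.
So p ≈ 1.08e-27 kg·m/s.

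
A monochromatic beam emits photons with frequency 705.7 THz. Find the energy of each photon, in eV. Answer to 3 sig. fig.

Use h = 6.62607015e-34 J·s, 1 eV = 1.602176634e-19 J.
In SI units: f = 705.7 THz = 7.057e14 Hz.
Apply E = hf: E = 4.676e-19 J.
Converting to eV: E = 2.919 eV ≈ 2.92 eV.

2.92 eV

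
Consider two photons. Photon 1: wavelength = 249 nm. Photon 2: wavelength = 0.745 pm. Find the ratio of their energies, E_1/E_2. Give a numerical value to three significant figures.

2.99e-6

E_1 = 7.978e-19 J (from wavelength = 249 nm, via E = hc/λ).
E_2 = 2.666e-13 J (from wavelength = 0.745 pm, via E = hc/λ).
Ratio = 7.978e-19 / 2.666e-13 = 2.99e-6.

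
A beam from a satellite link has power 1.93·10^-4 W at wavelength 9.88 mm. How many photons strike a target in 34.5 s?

Total energy: E_total = P·t = 1.93·10^-4 × 34.5 = 0.006659 J.
Per-photon energy: E = 2.011·10^-23 J.
N = E_total / E_photon = 3.31·10^20.

3.31·10^20 photons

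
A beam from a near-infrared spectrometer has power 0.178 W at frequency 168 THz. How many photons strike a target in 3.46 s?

Total energy: E_total = P·t = 0.178 × 3.46 = 0.6159 J.
Per-photon energy: E = 1.113 × 10^-19 J.
N = E_total / E_photon = 5.53 × 10^18.

5.53 × 10^18 photons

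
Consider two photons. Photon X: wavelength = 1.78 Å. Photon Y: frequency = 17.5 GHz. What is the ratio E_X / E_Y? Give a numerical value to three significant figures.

9.62e7

E_X = 1.116e-15 J (from wavelength = 1.78 Å, via E = hc/λ).
E_Y = 1.160e-23 J (from frequency = 17.5 GHz, via E = hf).
Ratio = 1.116e-15 / 1.160e-23 = 9.62e7.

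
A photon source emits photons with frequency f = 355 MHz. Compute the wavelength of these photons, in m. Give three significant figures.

In SI units: f = 355 MHz = 3.55e8 Hz.
Since λ = c/f for a photon, λ = 0.8445 m.
So λ ≈ 0.844 m.

0.844 m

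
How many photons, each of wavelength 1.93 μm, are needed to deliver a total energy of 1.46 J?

1.42e19 photons

Per-photon energy: E = 1.029e-19 J (from wavelength = 1.93 μm).
N = E_total / E_photon = 1.46 J / 1.029e-19 J = 1.42e19.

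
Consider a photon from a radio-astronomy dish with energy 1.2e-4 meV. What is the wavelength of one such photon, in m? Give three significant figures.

10.3 m

Take h = 6.62607015e-34 J·s, c = 2.99792458e8 m/s, 1 eV = 1.602176634e-19 J.
In SI units: E = 1.2e-4 meV = 1.9226e-26 J.
For a photon λ = hc/E, so λ = 10.33 m.
So λ ≈ 10.3 m.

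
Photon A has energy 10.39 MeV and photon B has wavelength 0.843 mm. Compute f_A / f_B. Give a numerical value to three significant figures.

f_A = 2.512·10^21 Hz (from energy = 10.39 MeV, via f = E/h).
f_B = 3.556·10^11 Hz (from wavelength = 0.843 mm, via f = c/λ).
Ratio = 2.512·10^21 / 3.556·10^11 = 7.06·10^9.

7.06·10^9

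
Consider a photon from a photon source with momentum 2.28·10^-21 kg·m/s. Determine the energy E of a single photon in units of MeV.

4.27 MeV

The photon relation is E = pc, giving E = 6.835·10^-13 J.
Converting to MeV: E = 4.266 MeV ≈ 4.27 MeV.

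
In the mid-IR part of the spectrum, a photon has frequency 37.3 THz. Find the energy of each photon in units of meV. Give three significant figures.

154 meV

First convert: f = 37.3 THz = 3.73e13 Hz.
Apply E = hf: E = 2.472e-20 J.
Converting to meV: E = 154.3 meV ≈ 154 meV.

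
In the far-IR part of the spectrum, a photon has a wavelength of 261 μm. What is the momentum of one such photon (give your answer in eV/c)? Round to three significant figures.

First convert: λ = 261 μm = 2.61e-4 m.
For a photon p = h/λ, so p = 2.539e-30 kg·m/s.
Converting to eV/c: p = 0.004750 eV/c ≈ 4.75e-3 eV/c.

4.75e-3 eV/c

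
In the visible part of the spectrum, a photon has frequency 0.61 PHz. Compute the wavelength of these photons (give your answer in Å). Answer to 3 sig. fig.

(c = 2.99792458 × 10^8 m/s.)
In SI units: f = 0.61 PHz = 6.1 × 10^14 Hz.
Since λ = c/f for a photon, λ = 4.915 × 10^-7 m.
Converting to Å: λ = 4915 Å ≈ 4910 Å.

4910 Å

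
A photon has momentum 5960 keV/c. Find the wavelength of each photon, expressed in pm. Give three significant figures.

0.208 pm

(h = 6.62607015e-34 J·s, c = 2.99792458e8 m/s, 1 eV = 1.602176634e-19 J.)
In SI units: p = 5960 keV/c = 3.1852e-21 kg·m/s.
Apply λ = h/p: λ = 2.080e-13 m.
Converting to pm: λ = 0.2080 pm ≈ 0.208 pm.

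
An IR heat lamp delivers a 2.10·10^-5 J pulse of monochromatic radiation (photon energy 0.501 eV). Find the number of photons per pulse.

Per-photon energy: E = 8.027·10^-20 J (from energy = 0.501 eV).
N = E_total / E_photon = 2.10·10^-5 J / 8.027·10^-20 J = 2.62·10^14.

2.62·10^14 photons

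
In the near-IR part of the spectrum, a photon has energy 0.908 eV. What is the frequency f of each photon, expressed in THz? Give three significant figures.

220 THz

Convert to SI: E = 0.908 eV = 1.4548e-19 J.
The photon relation is f = E/h, giving f = 2.196e14 Hz.
Converting to THz: f = 219.6 THz ≈ 220 THz.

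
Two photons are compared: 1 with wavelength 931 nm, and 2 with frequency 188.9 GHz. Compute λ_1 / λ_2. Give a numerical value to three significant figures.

5.87·10^-4

λ_1 = 9.310·10^-7 m (from wavelength = 931 nm, via λ given directly).
λ_2 = 0.001587 m (from frequency = 188.9 GHz, via λ = c/f).
Ratio = 9.310·10^-7 / 0.001587 = 5.87·10^-4.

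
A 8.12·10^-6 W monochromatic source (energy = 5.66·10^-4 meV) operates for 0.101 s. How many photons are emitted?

Total energy: E_total = P·t = 8.12·10^-6 × 0.101 = 8.201·10^-7 J.
Per-photon energy: E = 9.068·10^-26 J.
N = E_total / E_photon = 9.04·10^18.

9.04·10^18 photons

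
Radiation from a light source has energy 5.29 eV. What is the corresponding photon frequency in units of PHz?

1.28 PHz

Convert to SI: E = 5.29 eV = 8.4755 × 10^-19 J.
For a photon f = E/h, so f = 1.279 × 10^15 Hz.
Converting to PHz: f = 1.279 PHz ≈ 1.28 PHz.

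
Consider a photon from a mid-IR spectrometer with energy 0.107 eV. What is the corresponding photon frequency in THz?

First convert: E = 0.107 eV = 1.7143 × 10^-20 J.
For a photon f = E/h, so f = 2.587 × 10^13 Hz.
Converting to THz: f = 25.87 THz ≈ 25.9 THz.

25.9 THz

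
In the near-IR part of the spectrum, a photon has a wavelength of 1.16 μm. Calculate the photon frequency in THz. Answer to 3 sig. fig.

258 THz

Use c = 2.99792458e8 m/s.
In SI units: λ = 1.16 μm = 1.16e-6 m.
For a photon f = c/λ, so f = 2.584e14 Hz.
Converting to THz: f = 258.4 THz ≈ 258 THz.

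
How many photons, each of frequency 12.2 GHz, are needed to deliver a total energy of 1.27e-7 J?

1.57e16 photons

Per-photon energy: E = 8.084e-24 J (from frequency = 12.2 GHz).
N = E_total / E_photon = 1.27e-7 J / 8.084e-24 J = 1.57e16.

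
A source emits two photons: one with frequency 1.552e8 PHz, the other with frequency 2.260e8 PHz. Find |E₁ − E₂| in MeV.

Using E = hf: E₁ = 1.0284e-10 J, E₂ = 1.4975e-10 J.
|ΔE| = |1.0284e-10 − 1.4975e-10| = 4.69e-11 J = 293 MeV.

293 MeV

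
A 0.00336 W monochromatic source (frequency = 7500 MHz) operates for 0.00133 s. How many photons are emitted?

8.99·10^17 photons

Total energy: E_total = P·t = 0.00336 × 0.00133 = 4.469·10^-6 J.
Per-photon energy: E = 4.970·10^-24 J.
N = E_total / E_photon = 8.99·10^17.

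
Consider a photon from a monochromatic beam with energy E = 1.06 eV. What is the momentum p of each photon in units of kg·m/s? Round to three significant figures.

5.66 × 10^-28 kg·m/s

First convert: E = 1.06 eV = 1.6983 × 10^-19 J.
Since p = E/c for a photon, p = 5.665 × 10^-28 kg·m/s.
So p ≈ 5.66 × 10^-28 kg·m/s.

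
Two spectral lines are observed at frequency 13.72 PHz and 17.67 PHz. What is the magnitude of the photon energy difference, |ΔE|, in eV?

Using E = hf: E₁ = 9.0910e-18 J, E₂ = 1.1708e-17 J.
|ΔE| = |9.0910e-18 − 1.1708e-17| = 2.62e-18 J = 16.3 eV.

16.3 eV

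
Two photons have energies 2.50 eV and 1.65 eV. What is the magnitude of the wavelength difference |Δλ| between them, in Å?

2550 Å

Using λ = hc/E: λ₁ = 4.959 × 10^-7 m, λ₂ = 7.514 × 10^-7 m.
|Δλ| = |4.959 × 10^-7 − 7.514 × 10^-7| = 2.55 × 10^-7 m = 2550 Å.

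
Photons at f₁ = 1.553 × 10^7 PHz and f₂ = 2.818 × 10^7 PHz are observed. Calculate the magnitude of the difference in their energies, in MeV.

Using E = hf: E₁ = 1.0290 × 10^-11 J, E₂ = 1.8672 × 10^-11 J.
|ΔE| = |1.0290 × 10^-11 − 1.8672 × 10^-11| = 8.38 × 10^-12 J = 52.3 MeV.

52.3 MeV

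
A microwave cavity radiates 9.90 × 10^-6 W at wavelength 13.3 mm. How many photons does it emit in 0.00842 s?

Total energy: E_total = P·t = 9.90 × 10^-6 × 0.00842 = 8.336 × 10^-8 J.
Per-photon energy: E = 1.494 × 10^-23 J.
N = E_total / E_photon = 5.58 × 10^15.

5.58 × 10^15 photons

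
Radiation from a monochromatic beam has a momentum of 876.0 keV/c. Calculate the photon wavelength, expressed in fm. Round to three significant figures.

1420 fm

Convert to SI: p = 876.0 keV/c = 4.6816 × 10^-22 kg·m/s.
Apply λ = h/p: λ = 1.415 × 10^-12 m.
Converting to fm: λ = 1415 fm ≈ 1420 fm.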